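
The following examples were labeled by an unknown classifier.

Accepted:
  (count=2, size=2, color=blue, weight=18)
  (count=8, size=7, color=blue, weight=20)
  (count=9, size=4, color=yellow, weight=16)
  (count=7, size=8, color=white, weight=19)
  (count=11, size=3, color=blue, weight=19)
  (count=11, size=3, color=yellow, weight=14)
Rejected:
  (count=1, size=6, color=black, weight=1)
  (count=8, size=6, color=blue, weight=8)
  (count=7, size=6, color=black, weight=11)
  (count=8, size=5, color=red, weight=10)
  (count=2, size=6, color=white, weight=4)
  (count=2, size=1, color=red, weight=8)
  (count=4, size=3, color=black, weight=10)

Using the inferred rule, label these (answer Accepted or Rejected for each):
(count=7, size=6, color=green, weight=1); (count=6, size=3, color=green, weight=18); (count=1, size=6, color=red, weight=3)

Rejected, Accepted, Rejected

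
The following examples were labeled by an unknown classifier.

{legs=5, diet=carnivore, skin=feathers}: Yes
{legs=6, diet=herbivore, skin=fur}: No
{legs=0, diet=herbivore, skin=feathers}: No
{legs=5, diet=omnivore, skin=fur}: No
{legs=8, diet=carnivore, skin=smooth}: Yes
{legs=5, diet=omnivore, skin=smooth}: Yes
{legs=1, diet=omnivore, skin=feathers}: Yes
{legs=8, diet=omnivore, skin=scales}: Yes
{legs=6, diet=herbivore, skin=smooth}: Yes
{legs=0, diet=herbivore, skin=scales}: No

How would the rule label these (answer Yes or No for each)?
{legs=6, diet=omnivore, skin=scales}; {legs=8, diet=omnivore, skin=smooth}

The rule appears to be: skin is not fur AND legs ≥ 1.
{legs=6, diet=omnivore, skin=scales} → skin is scales, legs = 6 → Yes. {legs=8, diet=omnivore, skin=smooth} → skin is smooth, legs = 8 → Yes.

Yes, Yes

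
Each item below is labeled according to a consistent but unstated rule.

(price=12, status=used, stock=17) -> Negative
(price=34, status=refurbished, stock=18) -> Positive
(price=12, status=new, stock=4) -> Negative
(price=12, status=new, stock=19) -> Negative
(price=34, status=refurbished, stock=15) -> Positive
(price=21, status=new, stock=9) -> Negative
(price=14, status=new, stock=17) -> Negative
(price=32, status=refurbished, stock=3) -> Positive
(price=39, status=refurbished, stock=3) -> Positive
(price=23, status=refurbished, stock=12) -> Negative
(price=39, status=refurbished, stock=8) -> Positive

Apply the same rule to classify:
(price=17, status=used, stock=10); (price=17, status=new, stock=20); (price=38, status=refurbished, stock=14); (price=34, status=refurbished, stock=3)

The simplest hypothesis consistent with all the labels is: price ≥ 32.
(price=17, status=used, stock=10): price = 17, doesn't qualify → Negative. (price=17, status=new, stock=20): price = 17, doesn't qualify → Negative. (price=38, status=refurbished, stock=14): price = 38, has this property → Positive. (price=34, status=refurbished, stock=3): price = 34, has this property → Positive.

Negative, Negative, Positive, Positive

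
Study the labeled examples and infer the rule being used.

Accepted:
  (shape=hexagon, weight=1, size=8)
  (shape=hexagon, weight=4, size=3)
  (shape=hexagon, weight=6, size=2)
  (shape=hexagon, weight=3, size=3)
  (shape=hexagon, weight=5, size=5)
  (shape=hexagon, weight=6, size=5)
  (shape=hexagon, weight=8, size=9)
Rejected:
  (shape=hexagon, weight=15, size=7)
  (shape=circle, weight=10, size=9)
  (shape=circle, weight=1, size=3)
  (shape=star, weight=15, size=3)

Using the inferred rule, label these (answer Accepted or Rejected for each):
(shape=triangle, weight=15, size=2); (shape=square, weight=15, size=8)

The pattern is that an item is 'Accepted' exactly when: shape is hexagon AND weight ≤ 8.

Rejected, Rejected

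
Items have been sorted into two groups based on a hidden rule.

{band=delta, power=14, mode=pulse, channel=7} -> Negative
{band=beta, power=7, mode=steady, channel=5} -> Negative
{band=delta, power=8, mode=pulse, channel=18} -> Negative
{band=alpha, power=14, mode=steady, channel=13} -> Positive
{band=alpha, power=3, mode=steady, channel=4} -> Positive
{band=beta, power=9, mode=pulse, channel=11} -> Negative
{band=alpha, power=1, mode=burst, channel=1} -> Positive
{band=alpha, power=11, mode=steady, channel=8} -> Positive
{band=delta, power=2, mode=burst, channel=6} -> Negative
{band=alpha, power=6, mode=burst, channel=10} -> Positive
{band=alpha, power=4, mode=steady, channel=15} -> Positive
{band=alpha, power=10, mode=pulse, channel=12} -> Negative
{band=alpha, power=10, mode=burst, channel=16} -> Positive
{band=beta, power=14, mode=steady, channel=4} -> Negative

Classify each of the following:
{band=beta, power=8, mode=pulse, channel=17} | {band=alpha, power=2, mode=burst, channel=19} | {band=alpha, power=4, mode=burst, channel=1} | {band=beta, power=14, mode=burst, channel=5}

Negative, Positive, Positive, Negative

The distinguishing property — band is alpha AND channel ≠ 12 — holds for all the 'Positive' cases and none of the 'Negative' cases.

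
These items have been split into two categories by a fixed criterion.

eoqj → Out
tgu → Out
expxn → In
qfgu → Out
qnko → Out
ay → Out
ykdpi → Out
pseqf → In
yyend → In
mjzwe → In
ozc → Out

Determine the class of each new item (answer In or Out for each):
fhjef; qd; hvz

Every 'In' example satisfies: odd length AND contains 'e'. None of the 'Out' examples do.
In: fhjef, since length 5, has 'e'.
Out: qd, since length 2, no 'e'.
Out: hvz, since length 3, no 'e'.

In, Out, Out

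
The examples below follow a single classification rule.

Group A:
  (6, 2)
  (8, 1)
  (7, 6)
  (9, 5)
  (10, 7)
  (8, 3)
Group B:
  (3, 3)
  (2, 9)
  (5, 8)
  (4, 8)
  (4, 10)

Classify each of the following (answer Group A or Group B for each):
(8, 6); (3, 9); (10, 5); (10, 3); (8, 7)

Every 'Group A' example satisfies: first > second. None of the 'Group B' examples do.
(8, 6) — 8 > 6, hence Group A.
(3, 9) — 3 < 9, hence Group B.
(10, 5) — 10 > 5, hence Group A.
(10, 3) — 10 > 3, hence Group A.
(8, 7) — 8 > 7, hence Group A.

Group A, Group B, Group A, Group A, Group A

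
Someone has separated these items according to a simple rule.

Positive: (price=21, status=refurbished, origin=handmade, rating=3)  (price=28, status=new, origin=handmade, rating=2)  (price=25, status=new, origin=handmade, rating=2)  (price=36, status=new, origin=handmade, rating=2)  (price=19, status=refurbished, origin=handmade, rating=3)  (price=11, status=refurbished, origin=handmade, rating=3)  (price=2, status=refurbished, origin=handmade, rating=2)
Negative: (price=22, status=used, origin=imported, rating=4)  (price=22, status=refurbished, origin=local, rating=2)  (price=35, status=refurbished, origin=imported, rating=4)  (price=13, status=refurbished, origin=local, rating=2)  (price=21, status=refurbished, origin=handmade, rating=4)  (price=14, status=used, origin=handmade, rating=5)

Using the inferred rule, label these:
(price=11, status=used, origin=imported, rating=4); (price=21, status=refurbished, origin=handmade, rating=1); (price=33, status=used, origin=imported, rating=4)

Rule: origin is handmade AND rating ≤ 3. This holds for each 'Positive' example and fails for each 'Negative' one.

Negative, Positive, Negative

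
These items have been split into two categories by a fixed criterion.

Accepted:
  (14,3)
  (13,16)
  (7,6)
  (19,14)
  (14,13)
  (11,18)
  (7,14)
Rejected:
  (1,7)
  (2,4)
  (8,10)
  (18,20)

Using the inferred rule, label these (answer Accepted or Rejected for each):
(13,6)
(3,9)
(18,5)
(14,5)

A rule that fits every label: sum is odd — true of each 'Accepted' example, false of each 'Rejected' one.
(13,6): Accepted (13+6 = 19).
(3,9): Rejected (3+9 = 12).
(18,5): Accepted (18+5 = 23).
(14,5): Accepted (14+5 = 19).

Accepted, Rejected, Accepted, Accepted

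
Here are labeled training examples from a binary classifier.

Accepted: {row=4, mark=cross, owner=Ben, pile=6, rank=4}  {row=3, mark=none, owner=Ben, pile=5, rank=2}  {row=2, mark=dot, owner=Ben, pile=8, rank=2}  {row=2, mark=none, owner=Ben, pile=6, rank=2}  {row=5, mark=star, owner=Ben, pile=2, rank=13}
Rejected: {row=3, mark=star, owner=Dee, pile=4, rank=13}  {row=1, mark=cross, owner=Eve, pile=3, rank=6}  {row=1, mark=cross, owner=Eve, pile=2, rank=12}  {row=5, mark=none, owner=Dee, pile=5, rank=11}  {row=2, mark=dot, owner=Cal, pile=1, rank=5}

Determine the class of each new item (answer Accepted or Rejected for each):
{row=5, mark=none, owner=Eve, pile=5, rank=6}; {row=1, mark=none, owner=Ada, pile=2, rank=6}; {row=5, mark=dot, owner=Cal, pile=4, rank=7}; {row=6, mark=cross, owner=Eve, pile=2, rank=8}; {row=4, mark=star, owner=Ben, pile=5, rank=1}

'Accepted' ⟺ owner is Ben.
{row=5, mark=none, owner=Eve, pile=5, rank=6}: owner is Eve, does not satisfy this → Rejected.
{row=1, mark=none, owner=Ada, pile=2, rank=6}: owner is Ada, does not satisfy this → Rejected.
{row=5, mark=dot, owner=Cal, pile=4, rank=7}: owner is Cal, does not satisfy this → Rejected.
{row=6, mark=cross, owner=Eve, pile=2, rank=8}: owner is Eve, does not satisfy this → Rejected.
{row=4, mark=star, owner=Ben, pile=5, rank=1}: owner is Ben, checks out → Accepted.

Rejected, Rejected, Rejected, Rejected, Accepted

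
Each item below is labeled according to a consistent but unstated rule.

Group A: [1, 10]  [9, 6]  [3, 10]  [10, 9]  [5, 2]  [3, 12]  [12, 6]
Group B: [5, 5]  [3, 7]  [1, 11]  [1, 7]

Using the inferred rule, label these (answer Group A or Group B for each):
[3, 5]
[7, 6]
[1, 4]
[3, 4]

Group B, Group A, Group A, Group A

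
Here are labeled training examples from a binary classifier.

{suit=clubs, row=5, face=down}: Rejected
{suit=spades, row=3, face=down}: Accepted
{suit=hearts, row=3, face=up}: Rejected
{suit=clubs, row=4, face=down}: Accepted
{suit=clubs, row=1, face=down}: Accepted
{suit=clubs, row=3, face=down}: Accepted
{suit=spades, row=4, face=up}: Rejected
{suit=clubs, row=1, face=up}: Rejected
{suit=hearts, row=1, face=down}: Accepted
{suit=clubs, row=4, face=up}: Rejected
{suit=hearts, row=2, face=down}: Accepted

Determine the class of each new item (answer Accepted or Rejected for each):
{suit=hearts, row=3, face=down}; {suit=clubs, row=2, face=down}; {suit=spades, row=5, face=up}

The common property of the 'Accepted' items is: face is down AND row ≤ 4. No 'Rejected' item has it.

Accepted, Accepted, Rejected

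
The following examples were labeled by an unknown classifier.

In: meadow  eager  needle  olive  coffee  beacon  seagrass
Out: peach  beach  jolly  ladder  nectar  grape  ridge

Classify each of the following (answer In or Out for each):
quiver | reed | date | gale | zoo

In, Out, Out, Out, Out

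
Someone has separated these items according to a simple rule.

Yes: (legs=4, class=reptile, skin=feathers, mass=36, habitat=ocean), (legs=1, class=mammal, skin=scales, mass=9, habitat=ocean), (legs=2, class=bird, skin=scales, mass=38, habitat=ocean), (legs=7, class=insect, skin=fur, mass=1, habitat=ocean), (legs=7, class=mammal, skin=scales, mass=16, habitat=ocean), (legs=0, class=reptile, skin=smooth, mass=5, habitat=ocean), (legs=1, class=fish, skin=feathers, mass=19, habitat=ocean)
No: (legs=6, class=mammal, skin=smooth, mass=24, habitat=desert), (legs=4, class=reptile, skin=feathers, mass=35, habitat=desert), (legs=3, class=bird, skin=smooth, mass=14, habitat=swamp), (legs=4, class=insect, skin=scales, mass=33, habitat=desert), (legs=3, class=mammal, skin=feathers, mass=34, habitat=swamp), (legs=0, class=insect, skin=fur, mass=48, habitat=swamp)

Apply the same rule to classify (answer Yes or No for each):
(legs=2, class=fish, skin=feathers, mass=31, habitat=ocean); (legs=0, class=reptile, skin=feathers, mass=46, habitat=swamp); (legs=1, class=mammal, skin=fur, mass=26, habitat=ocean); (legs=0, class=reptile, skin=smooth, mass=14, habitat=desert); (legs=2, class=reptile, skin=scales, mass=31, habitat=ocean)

Yes, No, Yes, No, Yes

The classifier is using: habitat is ocean.
(legs=2, class=fish, skin=feathers, mass=31, habitat=ocean): habitat is ocean, meets the rule → Yes. (legs=0, class=reptile, skin=feathers, mass=46, habitat=swamp): habitat is swamp, lacks this property → No. (legs=1, class=mammal, skin=fur, mass=26, habitat=ocean): habitat is ocean, meets the rule → Yes. (legs=0, class=reptile, skin=smooth, mass=14, habitat=desert): habitat is desert, lacks this property → No. (legs=2, class=reptile, skin=scales, mass=31, habitat=ocean): habitat is ocean, meets the rule → Yes.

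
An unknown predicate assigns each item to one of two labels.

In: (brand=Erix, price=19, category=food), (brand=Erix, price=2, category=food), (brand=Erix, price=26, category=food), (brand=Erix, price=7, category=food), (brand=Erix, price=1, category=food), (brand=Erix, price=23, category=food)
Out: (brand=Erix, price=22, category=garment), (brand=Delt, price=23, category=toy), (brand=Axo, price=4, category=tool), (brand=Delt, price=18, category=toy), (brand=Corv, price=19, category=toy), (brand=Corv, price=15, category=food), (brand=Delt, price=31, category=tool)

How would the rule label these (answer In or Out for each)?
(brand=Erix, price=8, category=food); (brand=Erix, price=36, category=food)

One predicate separates the groups cleanly: category is food AND brand is Erix.

In, In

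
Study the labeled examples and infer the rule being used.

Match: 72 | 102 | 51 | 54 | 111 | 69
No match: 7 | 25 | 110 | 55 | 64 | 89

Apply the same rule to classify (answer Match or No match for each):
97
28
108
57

The distinguishing property — multiple of 3 — holds for all the 'Match' cases and none of the 'No match' cases.
97: 97 = 3·32 + 1, does not pass → No match. 28: 28 = 3·9 + 1, does not pass → No match. 108: 108 = 3·36, fits → Match. 57: 57 = 3·19, fits → Match.

No match, No match, Match, Match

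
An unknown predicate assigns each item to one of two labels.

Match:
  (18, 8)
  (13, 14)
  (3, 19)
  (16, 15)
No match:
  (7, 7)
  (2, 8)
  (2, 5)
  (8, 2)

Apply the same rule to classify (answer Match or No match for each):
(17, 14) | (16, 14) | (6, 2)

The simplest hypothesis consistent with all the labels is: sum ≥ 22.
(17, 14): Match (17+14 = 31). (16, 14): Match (16+14 = 30). (6, 2): No match (6+2 = 8).

Match, Match, No match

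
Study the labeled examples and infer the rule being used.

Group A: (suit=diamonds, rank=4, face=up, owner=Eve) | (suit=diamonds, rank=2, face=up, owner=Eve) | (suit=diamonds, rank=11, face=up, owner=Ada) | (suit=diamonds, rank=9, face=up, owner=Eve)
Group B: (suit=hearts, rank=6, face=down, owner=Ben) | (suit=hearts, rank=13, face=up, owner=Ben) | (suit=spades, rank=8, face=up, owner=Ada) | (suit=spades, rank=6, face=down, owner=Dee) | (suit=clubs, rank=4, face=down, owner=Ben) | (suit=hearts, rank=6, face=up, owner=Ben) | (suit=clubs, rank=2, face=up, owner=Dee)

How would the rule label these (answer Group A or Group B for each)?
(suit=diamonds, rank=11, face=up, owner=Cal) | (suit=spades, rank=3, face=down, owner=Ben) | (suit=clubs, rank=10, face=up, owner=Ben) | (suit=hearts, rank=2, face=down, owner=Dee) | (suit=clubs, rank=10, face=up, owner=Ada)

Rule: suit is diamonds. This holds for each 'Group A' example and fails for each 'Group B' one.

Group A, Group B, Group B, Group B, Group B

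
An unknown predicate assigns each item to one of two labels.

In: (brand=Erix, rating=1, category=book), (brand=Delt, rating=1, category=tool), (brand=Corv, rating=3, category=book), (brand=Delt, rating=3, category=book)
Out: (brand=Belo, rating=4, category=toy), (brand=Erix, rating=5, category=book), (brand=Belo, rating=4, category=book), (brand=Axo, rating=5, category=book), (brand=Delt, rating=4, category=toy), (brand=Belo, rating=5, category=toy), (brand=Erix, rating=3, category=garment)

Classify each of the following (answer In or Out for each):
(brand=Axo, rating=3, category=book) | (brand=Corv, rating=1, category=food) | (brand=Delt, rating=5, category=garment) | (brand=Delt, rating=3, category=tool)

In, In, Out, In

Every 'In' example satisfies: category is not garment AND rating ≤ 3. None of the 'Out' examples do.
(brand=Axo, rating=3, category=book) — category is book, rating = 3, hence In. (brand=Corv, rating=1, category=food) — category is food, rating = 1, hence In. (brand=Delt, rating=5, category=garment) — category is garment, rating = 5, hence Out. (brand=Delt, rating=3, category=tool) — category is tool, rating = 3, hence In.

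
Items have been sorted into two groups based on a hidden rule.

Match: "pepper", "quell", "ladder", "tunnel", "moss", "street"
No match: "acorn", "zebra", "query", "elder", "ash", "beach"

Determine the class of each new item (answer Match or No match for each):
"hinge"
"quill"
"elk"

No match, Match, No match

The simplest hypothesis consistent with all the labels is: has a double letter.
No match: "hinge", since no doubled letter. Match: "quill", since 'll' doubled. No match: "elk", since no doubled letter.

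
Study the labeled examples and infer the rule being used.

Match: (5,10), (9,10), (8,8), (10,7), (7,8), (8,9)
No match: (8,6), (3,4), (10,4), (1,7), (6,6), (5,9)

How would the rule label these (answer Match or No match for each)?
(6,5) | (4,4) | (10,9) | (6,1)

No match, No match, Match, No match

Every 'Match' example satisfies: sum ≥ 15. None of the 'No match' examples do.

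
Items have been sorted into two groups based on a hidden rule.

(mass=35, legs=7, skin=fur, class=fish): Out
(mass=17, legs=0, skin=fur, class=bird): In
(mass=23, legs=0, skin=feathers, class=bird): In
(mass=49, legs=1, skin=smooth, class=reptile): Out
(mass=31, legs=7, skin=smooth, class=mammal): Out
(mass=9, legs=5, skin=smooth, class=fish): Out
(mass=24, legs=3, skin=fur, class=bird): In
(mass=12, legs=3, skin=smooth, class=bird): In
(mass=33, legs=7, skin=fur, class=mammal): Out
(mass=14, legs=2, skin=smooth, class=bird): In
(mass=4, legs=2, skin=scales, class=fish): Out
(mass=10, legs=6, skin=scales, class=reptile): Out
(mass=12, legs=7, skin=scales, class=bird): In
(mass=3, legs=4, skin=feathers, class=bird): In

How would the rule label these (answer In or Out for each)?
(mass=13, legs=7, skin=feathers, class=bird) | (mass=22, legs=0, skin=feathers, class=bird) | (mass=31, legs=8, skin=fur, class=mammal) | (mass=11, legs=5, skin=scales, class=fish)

The common property of the 'In' items is: class is bird. No 'Out' item has it.
(mass=13, legs=7, skin=feathers, class=bird): class is bird, matches → In.
(mass=22, legs=0, skin=feathers, class=bird): class is bird, matches → In.
(mass=31, legs=8, skin=fur, class=mammal): class is mammal, fails this test → Out.
(mass=11, legs=5, skin=scales, class=fish): class is fish, fails this test → Out.

In, In, Out, Out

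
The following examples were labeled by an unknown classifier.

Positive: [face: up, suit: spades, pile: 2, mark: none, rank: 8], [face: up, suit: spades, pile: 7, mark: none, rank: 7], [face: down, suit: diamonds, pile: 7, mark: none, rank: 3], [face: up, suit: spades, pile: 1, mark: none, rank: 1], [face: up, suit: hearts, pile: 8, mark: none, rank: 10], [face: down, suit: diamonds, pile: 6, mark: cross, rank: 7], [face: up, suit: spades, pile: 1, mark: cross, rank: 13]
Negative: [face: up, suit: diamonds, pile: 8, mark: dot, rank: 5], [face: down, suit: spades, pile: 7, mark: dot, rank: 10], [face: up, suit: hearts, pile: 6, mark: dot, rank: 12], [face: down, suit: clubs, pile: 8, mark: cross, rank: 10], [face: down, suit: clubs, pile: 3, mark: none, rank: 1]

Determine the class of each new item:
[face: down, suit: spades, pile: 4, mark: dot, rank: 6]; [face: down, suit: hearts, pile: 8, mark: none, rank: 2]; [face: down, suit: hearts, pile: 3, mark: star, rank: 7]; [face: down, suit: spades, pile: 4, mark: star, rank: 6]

Negative, Positive, Positive, Positive

Every 'Positive' example satisfies: mark is not dot AND suit is not clubs. None of the 'Negative' examples do.
[face: down, suit: spades, pile: 4, mark: dot, rank: 6]: mark is dot, suit is spades, fails the rule → Negative.
[face: down, suit: hearts, pile: 8, mark: none, rank: 2]: mark is none, suit is hearts, meets the rule → Positive.
[face: down, suit: hearts, pile: 3, mark: star, rank: 7]: mark is star, suit is hearts, meets the rule → Positive.
[face: down, suit: spades, pile: 4, mark: star, rank: 6]: mark is star, suit is spades, meets the rule → Positive.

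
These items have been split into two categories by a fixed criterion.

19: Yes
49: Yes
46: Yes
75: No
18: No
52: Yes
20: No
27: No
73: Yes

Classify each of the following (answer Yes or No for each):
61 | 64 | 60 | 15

Yes, Yes, No, No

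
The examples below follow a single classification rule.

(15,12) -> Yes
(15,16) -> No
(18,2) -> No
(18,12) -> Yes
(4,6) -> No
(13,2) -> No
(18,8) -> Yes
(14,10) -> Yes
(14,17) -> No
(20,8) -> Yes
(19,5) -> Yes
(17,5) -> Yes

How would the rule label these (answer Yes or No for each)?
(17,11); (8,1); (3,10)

Yes, No, No

The simplest hypothesis consistent with all the labels is: first > second AND sum ≥ 22.
(17,11) → 17 > 11, 17+11 = 28 → Yes. (8,1) → 8 > 1, 8+1 = 9 → No. (3,10) → 3 < 10, 3+10 = 13 → No.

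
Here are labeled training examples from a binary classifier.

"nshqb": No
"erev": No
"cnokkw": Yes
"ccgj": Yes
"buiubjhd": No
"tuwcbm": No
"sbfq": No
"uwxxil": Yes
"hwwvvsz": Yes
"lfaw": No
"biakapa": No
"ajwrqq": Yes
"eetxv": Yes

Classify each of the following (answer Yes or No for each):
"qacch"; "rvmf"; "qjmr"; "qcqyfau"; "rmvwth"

Yes, No, No, No, No

The classifier is using: has a double letter.
Yes: "qacch", since 'cc' doubled. No: "rvmf", since no doubled letter. No: "qjmr", since no doubled letter. No: "qcqyfau", since no doubled letter. No: "rmvwth", since no doubled letter.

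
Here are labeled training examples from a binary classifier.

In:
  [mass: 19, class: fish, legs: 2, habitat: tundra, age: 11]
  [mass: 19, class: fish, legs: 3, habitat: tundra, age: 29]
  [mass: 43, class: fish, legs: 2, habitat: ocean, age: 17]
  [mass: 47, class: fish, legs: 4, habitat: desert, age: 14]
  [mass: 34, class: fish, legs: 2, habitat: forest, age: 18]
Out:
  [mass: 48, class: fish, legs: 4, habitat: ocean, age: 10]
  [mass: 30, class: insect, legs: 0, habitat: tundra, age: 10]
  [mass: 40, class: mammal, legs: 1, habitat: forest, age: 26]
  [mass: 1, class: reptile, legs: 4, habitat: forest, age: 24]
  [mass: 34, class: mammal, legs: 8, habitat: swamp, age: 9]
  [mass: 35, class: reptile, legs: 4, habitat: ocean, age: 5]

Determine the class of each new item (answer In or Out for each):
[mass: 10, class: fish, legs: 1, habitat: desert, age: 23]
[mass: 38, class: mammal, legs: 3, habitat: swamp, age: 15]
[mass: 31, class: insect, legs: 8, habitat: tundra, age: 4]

Rule: class is fish AND age ≥ 11. This holds for each 'In' example and fails for each 'Out' one.
[mass: 10, class: fish, legs: 1, habitat: desert, age: 23]: In (class is fish, age = 23). [mass: 38, class: mammal, legs: 3, habitat: swamp, age: 15]: Out (class is mammal, age = 15). [mass: 31, class: insect, legs: 8, habitat: tundra, age: 4]: Out (class is insect, age = 4).

In, Out, Out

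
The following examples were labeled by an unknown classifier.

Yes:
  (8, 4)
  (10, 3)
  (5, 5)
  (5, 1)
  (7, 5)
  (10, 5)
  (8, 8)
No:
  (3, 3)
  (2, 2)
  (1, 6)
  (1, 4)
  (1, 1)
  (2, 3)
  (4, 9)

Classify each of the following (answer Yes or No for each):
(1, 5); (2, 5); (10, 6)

No, No, Yes

One predicate separates the groups cleanly: first ≥ 5.
(1, 5) → first 1 → No.
(2, 5) → first 2 → No.
(10, 6) → first 10 → Yes.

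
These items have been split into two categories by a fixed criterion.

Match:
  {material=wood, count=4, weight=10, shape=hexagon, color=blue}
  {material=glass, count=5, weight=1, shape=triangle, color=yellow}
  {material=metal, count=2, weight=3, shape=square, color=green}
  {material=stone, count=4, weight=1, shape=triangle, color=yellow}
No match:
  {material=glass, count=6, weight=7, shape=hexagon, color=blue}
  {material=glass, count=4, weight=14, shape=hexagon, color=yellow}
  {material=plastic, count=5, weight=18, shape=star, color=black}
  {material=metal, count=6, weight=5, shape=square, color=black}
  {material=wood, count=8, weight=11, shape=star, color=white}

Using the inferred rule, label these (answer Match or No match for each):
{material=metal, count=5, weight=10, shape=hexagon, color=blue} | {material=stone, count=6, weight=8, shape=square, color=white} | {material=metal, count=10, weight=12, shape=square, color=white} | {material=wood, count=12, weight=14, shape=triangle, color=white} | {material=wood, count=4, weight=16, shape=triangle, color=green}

Every 'Match' example satisfies: count ≤ 5 AND weight ≤ 10. None of the 'No match' examples do.
Match: {material=metal, count=5, weight=10, shape=hexagon, color=blue}, since count = 5, weight = 10. No match: {material=stone, count=6, weight=8, shape=square, color=white}, since count = 6, weight = 8. No match: {material=metal, count=10, weight=12, shape=square, color=white}, since count = 10, weight = 12. No match: {material=wood, count=12, weight=14, shape=triangle, color=white}, since count = 12, weight = 14. No match: {material=wood, count=4, weight=16, shape=triangle, color=green}, since count = 4, weight = 16.

Match, No match, No match, No match, No match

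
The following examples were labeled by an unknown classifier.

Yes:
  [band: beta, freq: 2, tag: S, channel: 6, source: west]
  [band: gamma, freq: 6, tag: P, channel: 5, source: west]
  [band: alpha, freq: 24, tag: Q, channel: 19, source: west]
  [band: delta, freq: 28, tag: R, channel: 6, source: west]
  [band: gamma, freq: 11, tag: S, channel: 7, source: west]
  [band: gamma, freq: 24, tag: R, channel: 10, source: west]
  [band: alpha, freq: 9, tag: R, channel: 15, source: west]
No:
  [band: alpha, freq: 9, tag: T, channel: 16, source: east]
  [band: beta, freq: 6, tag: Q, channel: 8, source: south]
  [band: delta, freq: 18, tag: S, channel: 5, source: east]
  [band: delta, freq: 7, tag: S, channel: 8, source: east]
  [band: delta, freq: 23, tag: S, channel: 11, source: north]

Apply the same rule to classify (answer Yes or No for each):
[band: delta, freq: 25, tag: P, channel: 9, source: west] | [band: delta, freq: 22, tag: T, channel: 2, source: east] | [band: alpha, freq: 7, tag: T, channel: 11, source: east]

Yes, No, No

Every 'Yes' example satisfies: source is west. None of the 'No' examples do.
[band: delta, freq: 25, tag: P, channel: 9, source: west]: Yes (source is west).
[band: delta, freq: 22, tag: T, channel: 2, source: east]: No (source is east).
[band: alpha, freq: 7, tag: T, channel: 11, source: east]: No (source is east).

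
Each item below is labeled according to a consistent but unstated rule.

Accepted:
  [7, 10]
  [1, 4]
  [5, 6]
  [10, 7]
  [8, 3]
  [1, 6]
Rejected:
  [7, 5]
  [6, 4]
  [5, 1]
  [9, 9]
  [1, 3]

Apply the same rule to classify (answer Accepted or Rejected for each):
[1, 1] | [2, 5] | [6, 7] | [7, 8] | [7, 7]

Rejected, Accepted, Accepted, Accepted, Rejected

The common property of the 'Accepted' items is: sum is odd. No 'Rejected' item has it.
Rejected: [1, 1], since 1+1 = 2. Accepted: [2, 5], since 2+5 = 7. Accepted: [6, 7], since 6+7 = 13. Accepted: [7, 8], since 7+8 = 15. Rejected: [7, 7], since 7+7 = 14.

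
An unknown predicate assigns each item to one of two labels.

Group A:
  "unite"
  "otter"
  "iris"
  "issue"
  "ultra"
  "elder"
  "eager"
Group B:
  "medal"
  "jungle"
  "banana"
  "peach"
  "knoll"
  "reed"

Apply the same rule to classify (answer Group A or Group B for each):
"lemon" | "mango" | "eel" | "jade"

'Group A' ⟺ starts with a vowel.

Group B, Group B, Group A, Group B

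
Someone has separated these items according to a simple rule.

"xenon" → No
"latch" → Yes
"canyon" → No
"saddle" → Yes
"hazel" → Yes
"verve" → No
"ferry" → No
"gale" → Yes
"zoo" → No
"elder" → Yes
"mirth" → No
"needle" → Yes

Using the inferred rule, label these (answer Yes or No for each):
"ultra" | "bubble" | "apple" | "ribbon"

Yes, Yes, Yes, No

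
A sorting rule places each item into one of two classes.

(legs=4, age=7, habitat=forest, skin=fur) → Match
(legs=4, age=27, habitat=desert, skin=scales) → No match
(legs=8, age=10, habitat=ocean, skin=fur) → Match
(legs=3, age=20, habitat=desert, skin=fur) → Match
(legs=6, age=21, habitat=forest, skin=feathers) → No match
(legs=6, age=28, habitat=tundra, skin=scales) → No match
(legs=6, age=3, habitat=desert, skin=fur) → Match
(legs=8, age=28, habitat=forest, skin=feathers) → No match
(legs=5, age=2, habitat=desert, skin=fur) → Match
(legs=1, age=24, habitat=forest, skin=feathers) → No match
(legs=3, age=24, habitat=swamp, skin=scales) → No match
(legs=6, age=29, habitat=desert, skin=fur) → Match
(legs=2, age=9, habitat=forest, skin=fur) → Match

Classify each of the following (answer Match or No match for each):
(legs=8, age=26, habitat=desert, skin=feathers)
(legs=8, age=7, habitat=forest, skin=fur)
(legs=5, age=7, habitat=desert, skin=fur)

No match, Match, Match

The simplest hypothesis consistent with all the labels is: skin is fur.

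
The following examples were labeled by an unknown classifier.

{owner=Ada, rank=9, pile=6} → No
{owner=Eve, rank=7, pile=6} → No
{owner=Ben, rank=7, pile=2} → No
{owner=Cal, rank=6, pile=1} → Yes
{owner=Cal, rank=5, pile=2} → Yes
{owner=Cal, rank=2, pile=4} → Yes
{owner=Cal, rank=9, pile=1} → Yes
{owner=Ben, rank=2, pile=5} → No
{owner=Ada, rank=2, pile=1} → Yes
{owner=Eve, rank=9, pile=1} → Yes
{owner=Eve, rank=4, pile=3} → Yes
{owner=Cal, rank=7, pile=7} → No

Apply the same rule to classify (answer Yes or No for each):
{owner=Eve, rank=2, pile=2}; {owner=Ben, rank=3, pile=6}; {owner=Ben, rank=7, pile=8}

Yes, No, No

The pattern is that an item is 'Yes' exactly when: pile ≤ 4 AND rank ≠ 7.
Yes: {owner=Eve, rank=2, pile=2}, since pile = 2, rank = 2. No: {owner=Ben, rank=3, pile=6}, since pile = 6, rank = 3. No: {owner=Ben, rank=7, pile=8}, since pile = 8, rank = 7.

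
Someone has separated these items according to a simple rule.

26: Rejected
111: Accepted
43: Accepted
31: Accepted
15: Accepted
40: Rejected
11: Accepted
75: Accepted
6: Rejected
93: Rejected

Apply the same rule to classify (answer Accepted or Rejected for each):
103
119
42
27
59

Accepted, Accepted, Rejected, Accepted, Accepted

The distinguishing property — ≡ 3 (mod 4) — holds for all the 'Accepted' cases and none of the 'Rejected' cases.
103 → 103 mod 4 = 3 → Accepted. 119 → 119 mod 4 = 3 → Accepted. 42 → 42 mod 4 = 2 → Rejected. 27 → 27 mod 4 = 3 → Accepted. 59 → 59 mod 4 = 3 → Accepted.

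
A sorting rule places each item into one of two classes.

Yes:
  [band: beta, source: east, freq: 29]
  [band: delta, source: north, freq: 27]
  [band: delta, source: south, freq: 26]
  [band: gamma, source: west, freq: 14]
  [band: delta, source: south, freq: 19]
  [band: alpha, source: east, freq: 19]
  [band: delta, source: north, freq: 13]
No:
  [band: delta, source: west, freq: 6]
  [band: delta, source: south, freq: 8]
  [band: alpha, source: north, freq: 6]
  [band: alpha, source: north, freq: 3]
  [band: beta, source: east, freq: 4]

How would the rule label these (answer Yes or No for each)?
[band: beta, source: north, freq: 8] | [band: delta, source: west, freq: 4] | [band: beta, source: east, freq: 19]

Every 'Yes' example satisfies: freq ≥ 13. None of the 'No' examples do.
[band: beta, source: north, freq: 8] — freq = 8, hence No.
[band: delta, source: west, freq: 4] — freq = 4, hence No.
[band: beta, source: east, freq: 19] — freq = 19, hence Yes.

No, No, Yes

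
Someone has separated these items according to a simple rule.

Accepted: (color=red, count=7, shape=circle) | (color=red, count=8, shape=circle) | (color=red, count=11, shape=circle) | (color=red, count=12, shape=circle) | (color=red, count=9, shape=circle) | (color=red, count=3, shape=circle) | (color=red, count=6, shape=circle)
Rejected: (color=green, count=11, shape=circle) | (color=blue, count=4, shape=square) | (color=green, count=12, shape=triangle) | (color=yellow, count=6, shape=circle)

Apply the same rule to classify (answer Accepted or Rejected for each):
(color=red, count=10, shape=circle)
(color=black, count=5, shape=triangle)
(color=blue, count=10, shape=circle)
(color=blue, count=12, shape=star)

Accepted, Rejected, Rejected, Rejected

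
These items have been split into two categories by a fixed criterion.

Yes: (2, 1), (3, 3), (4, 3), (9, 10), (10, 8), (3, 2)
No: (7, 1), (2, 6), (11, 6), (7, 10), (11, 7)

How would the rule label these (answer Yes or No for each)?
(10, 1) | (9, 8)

No, Yes

All 'Yes' examples share one property — |first − second| ≤ 2 — and every 'No' example lacks it.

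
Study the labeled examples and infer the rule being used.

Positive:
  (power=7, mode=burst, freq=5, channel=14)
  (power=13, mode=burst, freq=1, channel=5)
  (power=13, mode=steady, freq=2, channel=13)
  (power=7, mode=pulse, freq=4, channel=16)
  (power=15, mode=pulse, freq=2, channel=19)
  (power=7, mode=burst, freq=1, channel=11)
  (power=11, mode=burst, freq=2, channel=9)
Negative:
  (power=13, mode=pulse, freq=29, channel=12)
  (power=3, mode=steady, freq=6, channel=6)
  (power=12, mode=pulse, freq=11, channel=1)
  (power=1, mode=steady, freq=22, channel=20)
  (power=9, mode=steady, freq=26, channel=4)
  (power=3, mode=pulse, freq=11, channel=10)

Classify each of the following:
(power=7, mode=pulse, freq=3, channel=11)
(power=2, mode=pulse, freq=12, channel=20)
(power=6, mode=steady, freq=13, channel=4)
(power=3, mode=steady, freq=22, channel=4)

The rule appears to be: freq ≤ 5.
(power=7, mode=pulse, freq=3, channel=11) — freq = 3, hence Positive.
(power=2, mode=pulse, freq=12, channel=20) — freq = 12, hence Negative.
(power=6, mode=steady, freq=13, channel=4) — freq = 13, hence Negative.
(power=3, mode=steady, freq=22, channel=4) — freq = 22, hence Negative.

Positive, Negative, Negative, Negative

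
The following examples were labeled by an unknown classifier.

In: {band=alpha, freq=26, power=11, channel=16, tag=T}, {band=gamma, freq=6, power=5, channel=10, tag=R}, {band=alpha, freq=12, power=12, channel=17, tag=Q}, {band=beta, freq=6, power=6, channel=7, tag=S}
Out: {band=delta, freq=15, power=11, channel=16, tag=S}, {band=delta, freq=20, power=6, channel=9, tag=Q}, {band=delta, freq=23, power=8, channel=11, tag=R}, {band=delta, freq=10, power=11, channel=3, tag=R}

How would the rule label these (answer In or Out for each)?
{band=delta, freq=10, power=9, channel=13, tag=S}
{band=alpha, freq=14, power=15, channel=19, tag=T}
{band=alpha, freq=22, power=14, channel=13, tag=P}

Out, In, In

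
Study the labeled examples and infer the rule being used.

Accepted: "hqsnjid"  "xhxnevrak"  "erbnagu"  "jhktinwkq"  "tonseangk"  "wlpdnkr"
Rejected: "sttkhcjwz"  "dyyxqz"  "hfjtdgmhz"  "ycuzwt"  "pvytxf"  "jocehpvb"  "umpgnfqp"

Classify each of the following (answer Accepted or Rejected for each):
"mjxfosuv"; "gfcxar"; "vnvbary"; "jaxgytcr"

The classifier is using: odd length AND contains 'n'.

Rejected, Rejected, Accepted, Rejected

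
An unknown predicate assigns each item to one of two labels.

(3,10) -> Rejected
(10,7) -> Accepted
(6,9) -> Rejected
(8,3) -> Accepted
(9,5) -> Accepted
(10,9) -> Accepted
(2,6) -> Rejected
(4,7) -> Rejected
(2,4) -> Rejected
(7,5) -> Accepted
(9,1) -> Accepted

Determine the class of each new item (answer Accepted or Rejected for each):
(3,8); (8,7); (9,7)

Rejected, Accepted, Accepted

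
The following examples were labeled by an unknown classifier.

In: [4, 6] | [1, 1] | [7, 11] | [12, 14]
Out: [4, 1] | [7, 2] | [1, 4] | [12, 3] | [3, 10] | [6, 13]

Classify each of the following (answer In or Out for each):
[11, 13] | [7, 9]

In, In

Comparing the two groups points to one rule — sum is even.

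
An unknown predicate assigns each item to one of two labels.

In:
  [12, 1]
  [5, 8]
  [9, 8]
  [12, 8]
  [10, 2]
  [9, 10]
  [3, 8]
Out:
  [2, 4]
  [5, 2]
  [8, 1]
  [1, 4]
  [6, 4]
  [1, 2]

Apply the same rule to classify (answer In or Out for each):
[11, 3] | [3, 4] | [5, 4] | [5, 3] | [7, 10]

The simplest hypothesis consistent with all the labels is: sum ≥ 11.
[11, 3] — 11+3 = 14, hence In. [3, 4] — 3+4 = 7, hence Out. [5, 4] — 5+4 = 9, hence Out. [5, 3] — 5+3 = 8, hence Out. [7, 10] — 7+10 = 17, hence In.

In, Out, Out, Out, In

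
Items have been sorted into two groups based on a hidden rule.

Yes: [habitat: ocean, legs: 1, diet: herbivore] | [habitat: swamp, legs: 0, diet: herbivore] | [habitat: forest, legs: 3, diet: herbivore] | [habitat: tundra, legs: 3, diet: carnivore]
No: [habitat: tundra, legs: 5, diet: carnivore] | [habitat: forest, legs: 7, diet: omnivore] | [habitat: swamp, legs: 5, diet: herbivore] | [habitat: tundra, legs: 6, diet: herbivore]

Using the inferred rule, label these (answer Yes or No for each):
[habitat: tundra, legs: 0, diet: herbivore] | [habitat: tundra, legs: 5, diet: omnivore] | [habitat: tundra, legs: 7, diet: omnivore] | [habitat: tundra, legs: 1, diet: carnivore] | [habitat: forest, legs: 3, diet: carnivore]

Rule: legs ≤ 3. This holds for each 'Yes' example and fails for each 'No' one.

Yes, No, No, Yes, Yes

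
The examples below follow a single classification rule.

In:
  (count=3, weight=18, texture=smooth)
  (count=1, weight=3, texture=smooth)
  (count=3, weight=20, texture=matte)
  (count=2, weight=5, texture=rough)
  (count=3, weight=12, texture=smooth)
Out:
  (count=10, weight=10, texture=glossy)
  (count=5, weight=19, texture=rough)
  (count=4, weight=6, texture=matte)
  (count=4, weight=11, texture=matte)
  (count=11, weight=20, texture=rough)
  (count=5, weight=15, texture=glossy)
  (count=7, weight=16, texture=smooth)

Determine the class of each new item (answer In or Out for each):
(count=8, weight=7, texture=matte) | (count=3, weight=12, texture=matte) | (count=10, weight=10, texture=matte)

Out, In, Out

A rule that fits every label: count ≤ 3 — true of each 'In' example, false of each 'Out' one.
(count=8, weight=7, texture=matte) — count = 8, hence Out.
(count=3, weight=12, texture=matte) — count = 3, hence In.
(count=10, weight=10, texture=matte) — count = 10, hence Out.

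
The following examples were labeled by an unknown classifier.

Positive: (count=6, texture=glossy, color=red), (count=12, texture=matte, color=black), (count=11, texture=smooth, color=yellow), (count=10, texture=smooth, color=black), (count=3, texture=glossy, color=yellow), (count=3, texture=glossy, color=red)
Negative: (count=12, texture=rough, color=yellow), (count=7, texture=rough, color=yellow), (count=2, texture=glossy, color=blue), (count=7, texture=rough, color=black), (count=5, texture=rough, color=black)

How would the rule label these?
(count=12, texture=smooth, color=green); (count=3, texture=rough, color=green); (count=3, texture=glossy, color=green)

Positive, Negative, Positive

Rule: texture is not rough AND count ≥ 3. This holds for each 'Positive' example and fails for each 'Negative' one.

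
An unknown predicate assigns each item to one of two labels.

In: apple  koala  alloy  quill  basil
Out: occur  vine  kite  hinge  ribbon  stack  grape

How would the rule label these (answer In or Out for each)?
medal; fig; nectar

In, Out, Out

A rule that fits every label: contains 'l' — true of each 'In' example, false of each 'Out' one.
medal: has 'l' — has this property, so In.
fig: no 'l' — lacks this property, so Out.
nectar: no 'l' — lacks this property, so Out.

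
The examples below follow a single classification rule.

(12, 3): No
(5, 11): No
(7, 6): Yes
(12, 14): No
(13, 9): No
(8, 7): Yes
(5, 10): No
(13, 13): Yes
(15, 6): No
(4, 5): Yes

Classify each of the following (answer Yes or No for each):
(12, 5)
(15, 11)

No, No

A rule that fits every label: |first − second| ≤ 1 — true of each 'Yes' example, false of each 'No' one.
(12, 5): |12−5| = 7, fails the rule → No.
(15, 11): |15−11| = 4, fails the rule → No.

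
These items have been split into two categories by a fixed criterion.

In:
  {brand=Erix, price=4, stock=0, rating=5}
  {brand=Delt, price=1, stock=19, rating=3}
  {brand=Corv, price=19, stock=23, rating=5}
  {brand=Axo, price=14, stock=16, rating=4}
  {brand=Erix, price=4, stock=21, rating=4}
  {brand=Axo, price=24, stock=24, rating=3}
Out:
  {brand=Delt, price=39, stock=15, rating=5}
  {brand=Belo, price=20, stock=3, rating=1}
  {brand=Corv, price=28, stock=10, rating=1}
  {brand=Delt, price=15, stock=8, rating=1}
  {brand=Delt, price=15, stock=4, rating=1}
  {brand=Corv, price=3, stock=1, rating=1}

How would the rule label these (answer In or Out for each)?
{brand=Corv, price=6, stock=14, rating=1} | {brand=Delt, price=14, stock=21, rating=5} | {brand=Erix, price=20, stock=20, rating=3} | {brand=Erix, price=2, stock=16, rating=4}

'In' ⟺ price ≤ 24 AND rating ≥ 3.
{brand=Corv, price=6, stock=14, rating=1} — price = 6, rating = 1, hence Out.
{brand=Delt, price=14, stock=21, rating=5} — price = 14, rating = 5, hence In.
{brand=Erix, price=20, stock=20, rating=3} — price = 20, rating = 3, hence In.
{brand=Erix, price=2, stock=16, rating=4} — price = 2, rating = 4, hence In.

Out, In, In, In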